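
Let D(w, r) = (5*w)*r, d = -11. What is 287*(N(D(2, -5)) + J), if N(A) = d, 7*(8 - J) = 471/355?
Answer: -324966/355 ≈ -915.40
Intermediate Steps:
D(w, r) = 5*r*w
J = 19409/2485 (J = 8 - 471/(7*355) = 8 - ⅐*471/355 = 8 - 471/2485 = 19409/2485 ≈ 7.8105)
N(A) = -11
287*(N(D(2, -5)) + J) = 287*(-11 + 19409/2485) = 287*(-7926/2485) = -324966/355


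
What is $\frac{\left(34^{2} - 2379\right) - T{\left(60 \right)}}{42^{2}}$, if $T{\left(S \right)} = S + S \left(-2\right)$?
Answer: $- \frac{1163}{1764} \approx -0.6593$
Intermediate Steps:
$T{\left(S \right)} = - S$ ($T{\left(S \right)} = S - 2 S = - S$)
$\frac{\left(34^{2} - 2379\right) - T{\left(60 \right)}}{42^{2}} = \frac{\left(34^{2} - 2379\right) - \left(-1\right) 60}{42^{2}} = \frac{\left(1156 - 2379\right) - -60}{1764} = \left(-1223 + 60\right) \frac{1}{1764} = \left(-1163\right) \frac{1}{1764} = - \frac{1163}{1764}$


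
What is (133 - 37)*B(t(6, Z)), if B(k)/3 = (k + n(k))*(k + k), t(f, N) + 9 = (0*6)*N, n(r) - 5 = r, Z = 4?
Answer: 67392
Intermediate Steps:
n(r) = 5 + r
t(f, N) = -9 (t(f, N) = -9 + (0*6)*N = -9 + 0*N = -9 + 0 = -9)
B(k) = 6*k*(5 + 2*k) (B(k) = 3*((k + (5 + k))*(k + k)) = 3*((5 + 2*k)*(2*k)) = 3*(2*k*(5 + 2*k)) = 6*k*(5 + 2*k))
(133 - 37)*B(t(6, Z)) = (133 - 37)*(6*(-9)*(5 + 2*(-9))) = 96*(6*(-9)*(5 - 18)) = 96*(6*(-9)*(-13)) = 96*702 = 67392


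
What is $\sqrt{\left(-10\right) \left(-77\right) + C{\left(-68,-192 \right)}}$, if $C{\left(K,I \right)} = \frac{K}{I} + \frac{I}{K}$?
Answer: $\frac{\sqrt{32176563}}{204} \approx 27.806$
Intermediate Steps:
$C{\left(K,I \right)} = \frac{I}{K} + \frac{K}{I}$
$\sqrt{\left(-10\right) \left(-77\right) + C{\left(-68,-192 \right)}} = \sqrt{\left(-10\right) \left(-77\right) - \left(- \frac{48}{17} - \frac{17}{48}\right)} = \sqrt{770 - - \frac{2593}{816}} = \sqrt{770 + \left(\frac{48}{17} + \frac{17}{48}\right)} = \sqrt{770 + \frac{2593}{816}} = \sqrt{\frac{630913}{816}} = \frac{\sqrt{32176563}}{204}$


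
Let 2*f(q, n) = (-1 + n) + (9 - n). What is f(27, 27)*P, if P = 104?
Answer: 416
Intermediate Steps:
f(q, n) = 4 (f(q, n) = ((-1 + n) + (9 - n))/2 = (1/2)*8 = 4)
f(27, 27)*P = 4*104 = 416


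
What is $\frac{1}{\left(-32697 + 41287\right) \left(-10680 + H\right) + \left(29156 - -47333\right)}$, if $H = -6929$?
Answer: $- \frac{1}{151184821} \approx -6.6144 \cdot 10^{-9}$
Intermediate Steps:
$\frac{1}{\left(-32697 + 41287\right) \left(-10680 + H\right) + \left(29156 - -47333\right)} = \frac{1}{\left(-32697 + 41287\right) \left(-10680 - 6929\right) + \left(29156 - -47333\right)} = \frac{1}{8590 \left(-17609\right) + \left(29156 + 47333\right)} = \frac{1}{-151261310 + 76489} = \frac{1}{-151184821} = - \frac{1}{151184821}$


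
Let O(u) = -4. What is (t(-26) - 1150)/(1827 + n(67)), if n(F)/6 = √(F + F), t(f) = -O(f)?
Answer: -232638/370345 + 764*√134/370345 ≈ -0.60429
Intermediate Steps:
t(f) = 4 (t(f) = -1*(-4) = 4)
n(F) = 6*√2*√F (n(F) = 6*√(F + F) = 6*√(2*F) = 6*(√2*√F) = 6*√2*√F)
(t(-26) - 1150)/(1827 + n(67)) = (4 - 1150)/(1827 + 6*√2*√67) = -1146/(1827 + 6*√134)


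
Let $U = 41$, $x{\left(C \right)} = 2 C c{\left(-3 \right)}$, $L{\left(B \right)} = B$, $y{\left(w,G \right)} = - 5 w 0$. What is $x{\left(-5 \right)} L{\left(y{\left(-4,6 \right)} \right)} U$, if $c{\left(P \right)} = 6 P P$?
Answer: $0$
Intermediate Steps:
$y{\left(w,G \right)} = 0$
$c{\left(P \right)} = 6 P^{2}$
$x{\left(C \right)} = 108 C$ ($x{\left(C \right)} = 2 C 6 \left(-3\right)^{2} = 2 C 6 \cdot 9 = 2 C 54 = 108 C$)
$x{\left(-5 \right)} L{\left(y{\left(-4,6 \right)} \right)} U = 108 \left(-5\right) 0 \cdot 41 = \left(-540\right) 0 \cdot 41 = 0 \cdot 41 = 0$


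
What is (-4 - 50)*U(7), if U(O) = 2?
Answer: -108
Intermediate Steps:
(-4 - 50)*U(7) = (-4 - 50)*2 = -54*2 = -108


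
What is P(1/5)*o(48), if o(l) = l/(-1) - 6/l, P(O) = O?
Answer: -77/8 ≈ -9.6250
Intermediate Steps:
o(l) = -l - 6/l (o(l) = l*(-1) - 6/l = -l - 6/l)
P(1/5)*o(48) = (-1*48 - 6/48)/5 = (-48 - 6*1/48)/5 = (-48 - ⅛)/5 = (⅕)*(-385/8) = -77/8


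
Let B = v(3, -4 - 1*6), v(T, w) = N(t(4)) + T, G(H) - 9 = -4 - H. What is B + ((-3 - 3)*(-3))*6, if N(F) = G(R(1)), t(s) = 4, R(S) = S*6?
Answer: 110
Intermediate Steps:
R(S) = 6*S
G(H) = 5 - H (G(H) = 9 + (-4 - H) = 5 - H)
N(F) = -1 (N(F) = 5 - 6 = -1)
v(T, w) = -1 + T
B = 2 (B = -1 + 3 = 2)
B + ((-3 - 3)*(-3))*6 = 2 + ((-3 - 3)*(-3))*6 = 2 - 6*(-3)*6 = 2 + 18*6 = 2 + 108 = 110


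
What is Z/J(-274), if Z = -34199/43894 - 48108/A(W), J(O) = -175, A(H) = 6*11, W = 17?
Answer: 50331183/12070850 ≈ 4.1696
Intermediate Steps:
A(H) = 66
Z = -352318281/482834 (Z = -34199/43894 - 48108/66 = -34199*1/43894 - 48108*1/66 = -34199/43894 - 8018/11 = -352318281/482834 ≈ -729.69)
Z/J(-274) = -352318281/482834/(-175) = -352318281/482834*(-1/175) = 50331183/12070850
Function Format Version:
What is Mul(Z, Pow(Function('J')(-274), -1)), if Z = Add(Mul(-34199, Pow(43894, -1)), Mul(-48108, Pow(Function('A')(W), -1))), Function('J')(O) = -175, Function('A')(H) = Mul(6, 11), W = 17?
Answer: Rational(50331183, 12070850) ≈ 4.1696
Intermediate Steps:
Function('A')(H) = 66
Z = Rational(-352318281, 482834) (Z = Add(Mul(-34199, Pow(43894, -1)), Mul(-48108, Pow(66, -1))) = Add(Mul(-34199, Rational(1, 43894)), Mul(-48108, Rational(1, 66))) = Add(Rational(-34199, 43894), Rational(-8018, 11)) = Rational(-352318281, 482834) ≈ -729.69)
Mul(Z, Pow(Function('J')(-274), -1)) = Mul(Rational(-352318281, 482834), Pow(-175, -1)) = Mul(Rational(-352318281, 482834), Rational(-1, 175)) = Rational(50331183, 12070850)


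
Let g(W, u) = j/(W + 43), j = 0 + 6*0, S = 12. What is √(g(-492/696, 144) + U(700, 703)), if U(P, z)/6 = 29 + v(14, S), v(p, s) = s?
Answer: √246 ≈ 15.684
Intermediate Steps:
j = 0 (j = 0 + 0 = 0)
U(P, z) = 246 (U(P, z) = 6*(29 + 12) = 6*41 = 246)
g(W, u) = 0 (g(W, u) = 0/(W + 43) = 0/(43 + W) = 0)
√(g(-492/696, 144) + U(700, 703)) = √(0 + 246) = √246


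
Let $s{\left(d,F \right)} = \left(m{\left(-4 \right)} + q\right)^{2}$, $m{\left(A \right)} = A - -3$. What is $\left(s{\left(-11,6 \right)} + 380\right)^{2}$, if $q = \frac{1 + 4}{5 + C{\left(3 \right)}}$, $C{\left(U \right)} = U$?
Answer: $\frac{591900241}{4096} \approx 1.4451 \cdot 10^{5}$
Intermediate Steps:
$m{\left(A \right)} = 3 + A$ ($m{\left(A \right)} = A + 3 = 3 + A$)
$q = \frac{5}{8}$ ($q = \frac{1 + 4}{5 + 3} = \frac{5}{8} \approx 0.625$)
$s{\left(d,F \right)} = \frac{9}{64}$ ($s{\left(d,F \right)} = \left(\left(3 - 4\right) + \frac{5}{8}\right)^{2} = \left(-1 + \frac{5}{8}\right)^{2} = \left(- \frac{3}{8}\right)^{2} = \frac{9}{64}$)
$\left(s{\left(-11,6 \right)} + 380\right)^{2} = \left(\frac{9}{64} + 380\right)^{2} = \left(\frac{24329}{64}\right)^{2} = \frac{591900241}{4096}$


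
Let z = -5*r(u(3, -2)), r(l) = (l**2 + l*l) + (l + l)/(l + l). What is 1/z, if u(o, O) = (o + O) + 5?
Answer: -1/365 ≈ -0.0027397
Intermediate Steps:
u(o, O) = 5 + O + o (u(o, O) = (O + o) + 5 = 5 + O + o)
r(l) = 1 + 2*l**2 (r(l) = (l**2 + l**2) + (2*l)/((2*l)) = 2*l**2 + (2*l)*(1/(2*l)) = 2*l**2 + 1 = 1 + 2*l**2)
z = -365 (z = -5*(1 + 2*(5 - 2 + 3)**2) = -5*(1 + 2*6**2) = -5*(1 + 2*36) = -5*(1 + 72) = -5*73 = -365)
1/z = 1/(-365) = -1/365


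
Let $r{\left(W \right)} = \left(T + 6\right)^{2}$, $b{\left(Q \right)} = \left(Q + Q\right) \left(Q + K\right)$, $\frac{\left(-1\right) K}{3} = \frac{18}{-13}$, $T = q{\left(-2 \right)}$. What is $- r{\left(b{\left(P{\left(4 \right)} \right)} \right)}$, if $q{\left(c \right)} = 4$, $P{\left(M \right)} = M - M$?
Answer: $-100$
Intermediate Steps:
$P{\left(M \right)} = 0$
$T = 4$
$K = \frac{54}{13}$ ($K = - 3 \frac{18}{-13} = - 3 \cdot 18 \left(- \frac{1}{13}\right) = \left(-3\right) \left(- \frac{18}{13}\right) = \frac{54}{13} \approx 4.1538$)
$b{\left(Q \right)} = 2 Q \left(\frac{54}{13} + Q\right)$ ($b{\left(Q \right)} = \left(Q + Q\right) \left(Q + \frac{54}{13}\right) = 2 Q \left(\frac{54}{13} + Q\right)$)
$r{\left(W \right)} = 100$ ($r{\left(W \right)} = \left(4 + 6\right)^{2} = 10^{2} = 100$)
$- r{\left(b{\left(P{\left(4 \right)} \right)} \right)} = \left(-1\right) 100 = -100$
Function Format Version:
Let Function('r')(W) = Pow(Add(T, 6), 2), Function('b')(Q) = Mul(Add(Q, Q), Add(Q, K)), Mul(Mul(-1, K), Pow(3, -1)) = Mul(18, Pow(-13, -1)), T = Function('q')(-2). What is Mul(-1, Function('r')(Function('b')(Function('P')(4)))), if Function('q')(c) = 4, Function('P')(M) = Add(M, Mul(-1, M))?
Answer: -100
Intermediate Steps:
Function('P')(M) = 0
T = 4
K = Rational(54, 13) (K = Mul(-3, Mul(18, Pow(-13, -1))) = Mul(-3, Mul(18, Rational(-1, 13))) = Mul(-3, Rational(-18, 13)) = Rational(54, 13) ≈ 4.1538)
Function('b')(Q) = Mul(2, Q, Add(Rational(54, 13), Q)) (Function('b')(Q) = Mul(Add(Q, Q), Add(Q, Rational(54, 13))) = Mul(Mul(2, Q), Add(Rational(54, 13), Q)) = Mul(2, Q, Add(Rational(54, 13), Q)))
Function('r')(W) = 100 (Function('r')(W) = Pow(Add(4, 6), 2) = Pow(10, 2) = 100)
Mul(-1, Function('r')(Function('b')(Function('P')(4)))) = Mul(-1, 100) = -100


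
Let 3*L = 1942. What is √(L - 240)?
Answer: √3666/3 ≈ 20.182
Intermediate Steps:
L = 1942/3 (L = (⅓)*1942 = 1942/3 ≈ 647.33)
√(L - 240) = √(1942/3 - 240) = √(1222/3) = √3666/3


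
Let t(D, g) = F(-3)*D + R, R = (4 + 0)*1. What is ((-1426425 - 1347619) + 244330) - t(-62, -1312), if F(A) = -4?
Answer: -2529966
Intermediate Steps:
R = 4 (R = 4*1 = 4)
t(D, g) = 4 - 4*D (t(D, g) = -4*D + 4 = 4 - 4*D)
((-1426425 - 1347619) + 244330) - t(-62, -1312) = ((-1426425 - 1347619) + 244330) - (4 - 4*(-62)) = (-2774044 + 244330) - (4 + 248) = -2529714 - 1*252 = -2529714 - 252 = -2529966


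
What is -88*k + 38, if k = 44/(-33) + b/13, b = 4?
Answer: 5002/39 ≈ 128.26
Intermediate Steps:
k = -40/39 (k = 44/(-33) + 4/13 = 44*(-1/33) + 4*(1/13) = -4/3 + 4/13 = -40/39 ≈ -1.0256)
-88*k + 38 = -88*(-40/39) + 38 = 3520/39 + 38 = 5002/39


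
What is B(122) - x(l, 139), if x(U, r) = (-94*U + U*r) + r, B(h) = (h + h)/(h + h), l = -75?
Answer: 3237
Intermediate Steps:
B(h) = 1 (B(h) = (2*h)/((2*h)) = (2*h)*(1/(2*h)) = 1)
x(U, r) = r - 94*U + U*r
B(122) - x(l, 139) = 1 - (139 - 94*(-75) - 75*139) = 1 - (139 + 7050 - 10425) = 1 - 1*(-3236) = 1 + 3236 = 3237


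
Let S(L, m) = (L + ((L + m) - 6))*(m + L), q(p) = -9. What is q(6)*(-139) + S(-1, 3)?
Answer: 1241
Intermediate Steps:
S(L, m) = (L + m)*(-6 + m + 2*L) (S(L, m) = (L + (-6 + L + m))*(L + m) = (-6 + m + 2*L)*(L + m) = (L + m)*(-6 + m + 2*L))
q(6)*(-139) + S(-1, 3) = -9*(-139) + (3² - 6*(-1) - 6*3 + 2*(-1)² + 3*(-1)*3) = 1251 + (9 + 6 - 18 + 2*1 - 9) = 1251 + (9 + 6 - 18 + 2 - 9) = 1251 - 10 = 1241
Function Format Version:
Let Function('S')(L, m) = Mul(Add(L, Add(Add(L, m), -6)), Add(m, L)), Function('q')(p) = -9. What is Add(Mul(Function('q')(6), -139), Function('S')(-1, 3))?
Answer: 1241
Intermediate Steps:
Function('S')(L, m) = Mul(Add(L, m), Add(-6, m, Mul(2, L))) (Function('S')(L, m) = Mul(Add(L, Add(-6, L, m)), Add(L, m)) = Mul(Add(-6, m, Mul(2, L)), Add(L, m)) = Mul(Add(L, m), Add(-6, m, Mul(2, L))))
Add(Mul(Function('q')(6), -139), Function('S')(-1, 3)) = Add(Mul(-9, -139), Add(Pow(3, 2), Mul(-6, -1), Mul(-6, 3), Mul(2, Pow(-1, 2)), Mul(3, -1, 3))) = Add(1251, Add(9, 6, -18, Mul(2, 1), -9)) = Add(1251, Add(9, 6, -18, 2, -9)) = Add(1251, -10) = 1241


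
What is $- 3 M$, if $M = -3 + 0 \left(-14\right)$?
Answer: $9$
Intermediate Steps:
$M = -3$ ($M = -3 + 0 = -3$)
$- 3 M = \left(-3\right) \left(-3\right) = 9$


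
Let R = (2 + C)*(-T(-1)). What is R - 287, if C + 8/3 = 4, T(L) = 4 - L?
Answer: -911/3 ≈ -303.67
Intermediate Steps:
C = 4/3 (C = -8/3 + 4 = 4/3 ≈ 1.3333)
R = -50/3 (R = (2 + 4/3)*(-(4 - 1*(-1))) = 10*(-(4 + 1))/3 = 10*(-1*5)/3 = (10/3)*(-5) = -50/3 ≈ -16.667)
R - 287 = -50/3 - 287 = -911/3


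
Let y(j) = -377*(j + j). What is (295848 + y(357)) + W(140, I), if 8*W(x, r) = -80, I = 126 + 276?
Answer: 26660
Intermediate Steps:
I = 402
W(x, r) = -10 (W(x, r) = (⅛)*(-80) = -10)
y(j) = -754*j
(295848 + y(357)) + W(140, I) = (295848 - 754*357) - 10 = (295848 - 269178) - 10 = 26670 - 10 = 26660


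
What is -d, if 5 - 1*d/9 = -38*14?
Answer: -4833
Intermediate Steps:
d = 4833 (d = 45 - (-342)*14 = 45 - 9*(-532) = 45 + 4788 = 4833)
-d = -1*4833 = -4833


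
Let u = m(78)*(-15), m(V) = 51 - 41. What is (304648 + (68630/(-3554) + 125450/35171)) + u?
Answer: 19029796035551/62498867 ≈ 3.0448e+5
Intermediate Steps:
m(V) = 10
u = -150 (u = 10*(-15) = -150)
(304648 + (68630/(-3554) + 125450/35171)) + u = (304648 + (68630/(-3554) + 125450/35171)) - 150 = (304648 + (68630*(-1/3554) + 125450*(1/35171))) - 150 = (304648 + (-34315/1777 + 125450/35171)) - 150 = (304648 - 983968215/62498867) - 150 = 19039170865601/62498867 - 150 = 19029796035551/62498867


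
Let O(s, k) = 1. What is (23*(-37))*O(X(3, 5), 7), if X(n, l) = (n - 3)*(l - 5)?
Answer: -851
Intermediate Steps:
X(n, l) = (-5 + l)*(-3 + n) (X(n, l) = (-3 + n)*(-5 + l) = (-5 + l)*(-3 + n))
(23*(-37))*O(X(3, 5), 7) = (23*(-37))*1 = -851*1 = -851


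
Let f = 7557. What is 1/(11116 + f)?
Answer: 1/18673 ≈ 5.3553e-5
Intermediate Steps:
1/(11116 + f) = 1/(11116 + 7557) = 1/18673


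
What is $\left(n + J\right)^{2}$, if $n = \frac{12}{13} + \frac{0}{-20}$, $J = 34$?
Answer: $\frac{206116}{169} \approx 1219.6$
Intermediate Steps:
$n = \frac{12}{13}$ ($n = 12 \cdot \frac{1}{13} + 0 \left(- \frac{1}{20}\right) = \frac{12}{13} + 0 = \frac{12}{13} \approx 0.92308$)
$\left(n + J\right)^{2} = \left(\frac{12}{13} + 34\right)^{2} = \left(\frac{454}{13}\right)^{2} = \frac{206116}{169}$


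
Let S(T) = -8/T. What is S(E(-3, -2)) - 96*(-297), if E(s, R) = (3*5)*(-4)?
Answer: 427682/15 ≈ 28512.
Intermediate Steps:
E(s, R) = -60 (E(s, R) = 15*(-4) = -60)
S(E(-3, -2)) - 96*(-297) = -8/(-60) - 96*(-297) = -8*(-1/60) + 28512 = 2/15 + 28512 = 427682/15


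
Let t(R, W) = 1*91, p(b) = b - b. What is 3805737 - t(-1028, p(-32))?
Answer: 3805646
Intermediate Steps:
p(b) = 0
t(R, W) = 91
3805737 - t(-1028, p(-32)) = 3805737 - 1*91 = 3805737 - 91 = 3805646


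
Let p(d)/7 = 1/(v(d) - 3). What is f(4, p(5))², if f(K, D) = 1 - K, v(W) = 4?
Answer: 9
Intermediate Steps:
p(d) = 7 (p(d) = 7/(4 - 3) = 7/1 = 7*1 = 7)
f(4, p(5))² = (1 - 1*4)² = (1 - 4)² = (-3)² = 9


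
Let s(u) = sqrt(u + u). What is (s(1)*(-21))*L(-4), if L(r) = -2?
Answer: 42*sqrt(2) ≈ 59.397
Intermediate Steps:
s(u) = sqrt(2)*sqrt(u) (s(u) = sqrt(2*u) = sqrt(2)*sqrt(u))
(s(1)*(-21))*L(-4) = ((sqrt(2)*sqrt(1))*(-21))*(-2) = ((sqrt(2)*1)*(-21))*(-2) = (sqrt(2)*(-21))*(-2) = -21*sqrt(2)*(-2) = 42*sqrt(2)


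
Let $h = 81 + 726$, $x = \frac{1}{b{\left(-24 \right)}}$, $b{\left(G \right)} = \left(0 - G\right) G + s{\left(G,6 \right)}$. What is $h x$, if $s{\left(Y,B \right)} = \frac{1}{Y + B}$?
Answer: $- \frac{14526}{10369} \approx -1.4009$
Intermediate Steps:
$s{\left(Y,B \right)} = \frac{1}{B + Y}$
$b{\left(G \right)} = \frac{1}{6 + G} - G^{2}$ ($b{\left(G \right)} = \left(0 - G\right) G + \frac{1}{6 + G} = - G G + \frac{1}{6 + G} = - G^{2} + \frac{1}{6 + G} = \frac{1}{6 + G} - G^{2}$)
$x = - \frac{18}{10369}$ ($x = \frac{1}{\frac{1}{6 - 24} \left(1 - \left(-24\right)^{2} \left(6 - 24\right)\right)} = \frac{1}{\frac{1}{-18} \left(1 - 576 \left(-18\right)\right)} = \frac{1}{\left(- \frac{1}{18}\right) \left(1 + 10368\right)} = \frac{1}{\left(- \frac{1}{18}\right) 10369} = \frac{1}{- \frac{10369}{18}} = - \frac{18}{10369} \approx -0.0017359$)
$h = 807$
$h x = 807 \left(- \frac{18}{10369}\right) = - \frac{14526}{10369}$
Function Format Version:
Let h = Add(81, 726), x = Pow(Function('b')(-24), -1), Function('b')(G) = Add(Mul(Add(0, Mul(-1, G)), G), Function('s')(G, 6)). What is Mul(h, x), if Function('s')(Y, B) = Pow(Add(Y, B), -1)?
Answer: Rational(-14526, 10369) ≈ -1.4009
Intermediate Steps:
Function('s')(Y, B) = Pow(Add(B, Y), -1)
Function('b')(G) = Add(Pow(Add(6, G), -1), Mul(-1, Pow(G, 2))) (Function('b')(G) = Add(Mul(Add(0, Mul(-1, G)), G), Pow(Add(6, G), -1)) = Add(Mul(Mul(-1, G), G), Pow(Add(6, G), -1)) = Add(Mul(-1, Pow(G, 2)), Pow(Add(6, G), -1)) = Add(Pow(Add(6, G), -1), Mul(-1, Pow(G, 2))))
x = Rational(-18, 10369) (x = Pow(Mul(Pow(Add(6, -24), -1), Add(1, Mul(-1, Pow(-24, 2), Add(6, -24)))), -1) = Pow(Mul(Pow(-18, -1), Add(1, Mul(-1, 576, -18))), -1) = Pow(Mul(Rational(-1, 18), Add(1, 10368)), -1) = Pow(Mul(Rational(-1, 18), 10369), -1) = Pow(Rational(-10369, 18), -1) = Rational(-18, 10369) ≈ -0.0017359)
h = 807
Mul(h, x) = Mul(807, Rational(-18, 10369)) = Rational(-14526, 10369)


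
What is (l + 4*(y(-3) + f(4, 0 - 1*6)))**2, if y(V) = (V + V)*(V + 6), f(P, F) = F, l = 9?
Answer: 7569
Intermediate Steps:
y(V) = 2*V*(6 + V) (y(V) = (2*V)*(6 + V) = 2*V*(6 + V))
(l + 4*(y(-3) + f(4, 0 - 1*6)))**2 = (9 + 4*(2*(-3)*(6 - 3) + (0 - 1*6)))**2 = (9 + 4*(2*(-3)*3 + (0 - 6)))**2 = (9 + 4*(-18 - 6))**2 = (9 + 4*(-24))**2 = (9 - 96)**2 = (-87)**2 = 7569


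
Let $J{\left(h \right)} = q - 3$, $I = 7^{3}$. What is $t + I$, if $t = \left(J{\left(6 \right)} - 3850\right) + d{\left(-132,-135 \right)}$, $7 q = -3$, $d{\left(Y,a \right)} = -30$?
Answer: $- \frac{24783}{7} \approx -3540.4$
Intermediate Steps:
$I = 343$
$q = - \frac{3}{7}$ ($q = \frac{1}{7} \left(-3\right) = - \frac{3}{7} \approx -0.42857$)
$J{\left(h \right)} = - \frac{24}{7}$ ($J{\left(h \right)} = - \frac{3}{7} - 3 = - \frac{24}{7}$)
$t = - \frac{27184}{7}$ ($t = \left(- \frac{24}{7} - 3850\right) - 30 = - \frac{26974}{7} - 30 = - \frac{27184}{7} \approx -3883.4$)
$t + I = - \frac{27184}{7} + 343 = - \frac{24783}{7}$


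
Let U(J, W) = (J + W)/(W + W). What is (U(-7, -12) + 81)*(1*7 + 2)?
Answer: 5889/8 ≈ 736.13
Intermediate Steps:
U(J, W) = (J + W)/(2*W) (U(J, W) = (J + W)/((2*W)) = (J + W)*(1/(2*W)) = (J + W)/(2*W))
(U(-7, -12) + 81)*(1*7 + 2) = ((½)*(-7 - 12)/(-12) + 81)*(1*7 + 2) = ((½)*(-1/12)*(-19) + 81)*(7 + 2) = (19/24 + 81)*9 = (1963/24)*9 = 5889/8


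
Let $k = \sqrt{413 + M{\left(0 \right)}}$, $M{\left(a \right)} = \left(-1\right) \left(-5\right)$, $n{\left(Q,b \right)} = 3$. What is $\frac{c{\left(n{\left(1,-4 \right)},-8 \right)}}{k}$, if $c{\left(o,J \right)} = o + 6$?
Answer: $\frac{9 \sqrt{418}}{418} \approx 0.4402$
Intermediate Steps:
$M{\left(a \right)} = 5$
$c{\left(o,J \right)} = 6 + o$
$k = \sqrt{418}$ ($k = \sqrt{413 + 5} = \sqrt{418} \approx 20.445$)
$\frac{c{\left(n{\left(1,-4 \right)},-8 \right)}}{k} = \frac{6 + 3}{\sqrt{418}} = 9 \frac{\sqrt{418}}{418} = \frac{9 \sqrt{418}}{418}$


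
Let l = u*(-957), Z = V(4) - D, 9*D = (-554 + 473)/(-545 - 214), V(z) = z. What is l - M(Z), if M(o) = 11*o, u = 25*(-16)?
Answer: 8803391/23 ≈ 3.8276e+5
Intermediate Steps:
D = 3/253 (D = ((-554 + 473)/(-545 - 214))/9 = (-81/(-759))/9 = (-81*(-1/759))/9 = (1/9)*(27/253) = 3/253 ≈ 0.011858)
u = -400
Z = 1009/253 (Z = 4 - 1*3/253 = 4 - 3/253 = 1009/253 ≈ 3.9881)
l = 382800 (l = -400*(-957) = 382800)
l - M(Z) = 382800 - 11*1009/253 = 382800 - 1*1009/23 = 382800 - 1009/23 = 8803391/23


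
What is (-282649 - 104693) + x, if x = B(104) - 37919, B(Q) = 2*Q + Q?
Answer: -424949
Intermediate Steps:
B(Q) = 3*Q
x = -37607 (x = 3*104 - 37919 = 312 - 37919 = -37607)
(-282649 - 104693) + x = (-282649 - 104693) - 37607 = -387342 - 37607 = -424949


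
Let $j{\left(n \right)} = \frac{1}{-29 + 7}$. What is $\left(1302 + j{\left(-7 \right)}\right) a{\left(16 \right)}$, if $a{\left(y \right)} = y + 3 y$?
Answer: $\frac{916576}{11} \approx 83325.0$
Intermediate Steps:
$j{\left(n \right)} = - \frac{1}{22}$ ($j{\left(n \right)} = \frac{1}{-22} = - \frac{1}{22}$)
$a{\left(y \right)} = 4 y$
$\left(1302 + j{\left(-7 \right)}\right) a{\left(16 \right)} = \left(1302 - \frac{1}{22}\right) 4 \cdot 16 = \frac{28643}{22} \cdot 64 = \frac{916576}{11}$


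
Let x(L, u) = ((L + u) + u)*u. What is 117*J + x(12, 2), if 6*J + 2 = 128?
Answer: 2489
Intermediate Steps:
J = 21 (J = -⅓ + (⅙)*128 = -⅓ + 64/3 = 21)
x(L, u) = u*(L + 2*u) (x(L, u) = (L + 2*u)*u = u*(L + 2*u))
117*J + x(12, 2) = 117*21 + 2*(12 + 2*2) = 2457 + 2*(12 + 4) = 2457 + 2*16 = 2457 + 32 = 2489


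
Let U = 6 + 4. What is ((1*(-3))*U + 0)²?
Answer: 900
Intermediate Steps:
U = 10
((1*(-3))*U + 0)² = ((1*(-3))*10 + 0)² = (-3*10 + 0)² = (-30 + 0)² = (-30)² = 900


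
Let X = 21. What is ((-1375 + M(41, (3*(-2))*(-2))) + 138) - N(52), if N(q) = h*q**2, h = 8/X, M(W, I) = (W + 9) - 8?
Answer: -46727/21 ≈ -2225.1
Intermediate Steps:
M(W, I) = 1 + W (M(W, I) = (9 + W) - 8 = 1 + W)
h = 8/21 ≈ 0.38095
N(q) = 8*q**2/21
((-1375 + M(41, (3*(-2))*(-2))) + 138) - N(52) = ((-1375 + (1 + 41)) + 138) - 8*52**2/21 = ((-1375 + 42) + 138) - 8*2704/21 = (-1333 + 138) - 1*21632/21 = -1195 - 21632/21 = -46727/21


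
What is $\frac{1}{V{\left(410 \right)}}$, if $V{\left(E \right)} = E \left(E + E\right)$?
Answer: $\frac{1}{336200} \approx 2.9744 \cdot 10^{-6}$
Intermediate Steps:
$V{\left(E \right)} = 2 E^{2}$ ($V{\left(E \right)} = E 2 E = 2 E^{2}$)
$\frac{1}{V{\left(410 \right)}} = \frac{1}{2 \cdot 410^{2}} = \frac{1}{2 \cdot 168100} = \frac{1}{336200}$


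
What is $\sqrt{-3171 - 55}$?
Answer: $i \sqrt{3226} \approx 56.798 i$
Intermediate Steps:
$\sqrt{-3171 - 55} = \sqrt{-3226} = i \sqrt{3226}$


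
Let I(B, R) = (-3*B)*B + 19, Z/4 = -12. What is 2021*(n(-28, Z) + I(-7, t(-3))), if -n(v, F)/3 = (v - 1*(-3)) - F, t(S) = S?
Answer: -398137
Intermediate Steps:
Z = -48 (Z = 4*(-12) = -48)
n(v, F) = -9 - 3*v + 3*F (n(v, F) = -3*((v - 1*(-3)) - F) = -3*((v + 3) - F) = -3*((3 + v) - F) = -3*(3 + v - F) = -9 - 3*v + 3*F)
I(B, R) = 19 - 3*B² (I(B, R) = -3*B² + 19 = 19 - 3*B²)
2021*(n(-28, Z) + I(-7, t(-3))) = 2021*((-9 - 3*(-28) + 3*(-48)) + (19 - 3*(-7)²)) = 2021*((-9 + 84 - 144) + (19 - 3*49)) = 2021*(-69 + (19 - 147)) = 2021*(-69 - 128) = 2021*(-197) = -398137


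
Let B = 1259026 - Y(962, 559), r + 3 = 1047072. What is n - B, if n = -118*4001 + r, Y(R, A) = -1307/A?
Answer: -382399232/559 ≈ -6.8408e+5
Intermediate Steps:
r = 1047069 (r = -3 + 1047072 = 1047069)
B = 703796841/559 (B = 1259026 - (-1307)/559 = 1259026 - 1*(-1307/559) = 1259026 + 1307/559 = 703796841/559 ≈ 1.2590e+6)
n = 574951 (n = -118*4001 + 1047069 = -472118 + 1047069 = 574951)
n - B = 574951 - 1*703796841/559 = 574951 - 703796841/559 = -382399232/559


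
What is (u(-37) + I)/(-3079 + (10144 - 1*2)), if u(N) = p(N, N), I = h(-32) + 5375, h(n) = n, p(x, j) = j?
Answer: 758/1009 ≈ 0.75124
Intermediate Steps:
I = 5343 (I = -32 + 5375 = 5343)
u(N) = N
(u(-37) + I)/(-3079 + (10144 - 1*2)) = (-37 + 5343)/(-3079 + (10144 - 1*2)) = 5306/(-3079 + (10144 - 2)) = 5306/(-3079 + 10142) = 5306/7063 = 5306*(1/7063) = 758/1009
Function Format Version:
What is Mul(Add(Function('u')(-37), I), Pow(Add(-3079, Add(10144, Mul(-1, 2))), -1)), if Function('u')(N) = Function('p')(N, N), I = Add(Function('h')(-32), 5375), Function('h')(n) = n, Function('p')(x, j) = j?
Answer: Rational(758, 1009) ≈ 0.75124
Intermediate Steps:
I = 5343 (I = Add(-32, 5375) = 5343)
Function('u')(N) = N
Mul(Add(Function('u')(-37), I), Pow(Add(-3079, Add(10144, Mul(-1, 2))), -1)) = Mul(Add(-37, 5343), Pow(Add(-3079, Add(10144, Mul(-1, 2))), -1)) = Mul(5306, Pow(Add(-3079, Add(10144, -2)), -1)) = Mul(5306, Pow(Add(-3079, 10142), -1)) = Mul(5306, Pow(7063, -1)) = Mul(5306, Rational(1, 7063)) = Rational(758, 1009)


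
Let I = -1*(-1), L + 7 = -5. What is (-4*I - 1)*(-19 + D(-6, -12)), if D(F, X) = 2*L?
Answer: 215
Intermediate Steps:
L = -12 (L = -7 - 5 = -12)
I = 1
D(F, X) = -24 (D(F, X) = 2*(-12) = -24)
(-4*I - 1)*(-19 + D(-6, -12)) = (-4*1 - 1)*(-19 - 24) = (-4 - 1)*(-43) = -5*(-43) = 215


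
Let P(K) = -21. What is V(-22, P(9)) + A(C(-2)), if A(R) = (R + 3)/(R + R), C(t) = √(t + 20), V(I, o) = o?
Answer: -41/2 + √2/4 ≈ -20.146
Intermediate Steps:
C(t) = √(20 + t)
A(R) = (3 + R)/(2*R) (A(R) = (3 + R)/((2*R)) = (3 + R)*(1/(2*R)) = (3 + R)/(2*R))
V(-22, P(9)) + A(C(-2)) = -21 + (3 + √(20 - 2))/(2*(√(20 - 2))) = -21 + (3 + √18)/(2*(√18)) = -21 + (3 + 3*√2)/(2*((3*√2))) = -21 + (√2/6)*(3 + 3*√2)/2 = -21 + √2*(3 + 3*√2)/12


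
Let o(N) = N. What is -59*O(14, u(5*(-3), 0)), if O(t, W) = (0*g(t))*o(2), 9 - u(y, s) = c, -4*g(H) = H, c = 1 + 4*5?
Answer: 0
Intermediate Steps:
c = 21 (c = 1 + 20 = 21)
g(H) = -H/4
u(y, s) = -12 (u(y, s) = 9 - 1*21 = 9 - 21 = -12)
O(t, W) = 0 (O(t, W) = (0*(-t/4))*2 = 0*2 = 0)
-59*O(14, u(5*(-3), 0)) = -59*0 = 0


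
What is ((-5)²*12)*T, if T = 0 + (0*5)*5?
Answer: 0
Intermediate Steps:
T = 0 (T = 0 + 0*5 = 0 + 0 = 0)
((-5)²*12)*T = ((-5)²*12)*0 = (25*12)*0 = 300*0 = 0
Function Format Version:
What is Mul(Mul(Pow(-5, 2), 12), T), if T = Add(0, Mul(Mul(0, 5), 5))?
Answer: 0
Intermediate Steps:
T = 0 (T = Add(0, Mul(0, 5)) = Add(0, 0) = 0)
Mul(Mul(Pow(-5, 2), 12), T) = Mul(Mul(Pow(-5, 2), 12), 0) = Mul(Mul(25, 12), 0) = Mul(300, 0) = 0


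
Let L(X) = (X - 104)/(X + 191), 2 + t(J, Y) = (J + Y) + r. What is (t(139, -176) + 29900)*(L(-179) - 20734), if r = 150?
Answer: -7475470001/12 ≈ -6.2296e+8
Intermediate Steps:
t(J, Y) = 148 + J + Y (t(J, Y) = -2 + ((J + Y) + 150) = -2 + (150 + J + Y) = 148 + J + Y)
L(X) = (-104 + X)/(191 + X)
(t(139, -176) + 29900)*(L(-179) - 20734) = ((148 + 139 - 176) + 29900)*((-104 - 179)/(191 - 179) - 20734) = (111 + 29900)*(-283/12 - 20734) = 30011*((1/12)*(-283) - 20734) = 30011*(-283/12 - 20734) = 30011*(-249091/12) = -7475470001/12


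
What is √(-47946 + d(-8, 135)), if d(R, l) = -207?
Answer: I*√48153 ≈ 219.44*I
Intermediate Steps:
√(-47946 + d(-8, 135)) = √(-47946 - 207) = √(-48153) = I*√48153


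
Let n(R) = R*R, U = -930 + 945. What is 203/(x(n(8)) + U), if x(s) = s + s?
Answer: 203/143 ≈ 1.4196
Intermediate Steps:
U = 15
n(R) = R²
x(s) = 2*s
203/(x(n(8)) + U) = 203/(2*8² + 15) = 203/(2*64 + 15) = 203/(128 + 15) = 203/143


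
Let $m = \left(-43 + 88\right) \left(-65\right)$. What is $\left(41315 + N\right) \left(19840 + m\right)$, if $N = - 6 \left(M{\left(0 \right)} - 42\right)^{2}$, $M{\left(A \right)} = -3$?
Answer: $493325975$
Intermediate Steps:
$m = -2925$ ($m = 45 \left(-65\right) = -2925$)
$N = -12150$ ($N = - 6 \left(-3 - 42\right)^{2} = - 6 \left(-45\right)^{2} = \left(-6\right) 2025 = -12150$)
$\left(41315 + N\right) \left(19840 + m\right) = \left(41315 - 12150\right) \left(19840 - 2925\right) = 29165 \cdot 16915 = 493325975$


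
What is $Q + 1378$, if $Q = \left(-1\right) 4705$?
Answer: $-3327$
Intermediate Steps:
$Q = -4705$
$Q + 1378 = -4705 + 1378 = -3327$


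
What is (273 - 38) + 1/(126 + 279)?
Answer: 95176/405 ≈ 235.00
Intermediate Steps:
(273 - 38) + 1/(126 + 279) = 235 + 1/405 = 95176/405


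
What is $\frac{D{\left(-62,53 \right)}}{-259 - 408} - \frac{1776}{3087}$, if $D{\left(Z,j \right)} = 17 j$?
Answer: $- \frac{1321993}{686343} \approx -1.9261$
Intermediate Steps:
$\frac{D{\left(-62,53 \right)}}{-259 - 408} - \frac{1776}{3087} = \frac{17 \cdot 53}{-259 - 408} - \frac{1776}{3087} = \frac{901}{-667} - \frac{592}{1029} = 901 \left(- \frac{1}{667}\right) - \frac{592}{1029} = - \frac{901}{667} - \frac{592}{1029} = - \frac{1321993}{686343}$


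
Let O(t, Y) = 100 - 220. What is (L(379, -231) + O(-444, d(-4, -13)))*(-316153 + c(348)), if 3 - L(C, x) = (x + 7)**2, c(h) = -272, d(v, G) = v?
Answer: 15913962525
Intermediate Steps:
L(C, x) = 3 - (7 + x)**2 (L(C, x) = 3 - (x + 7)**2 = 3 - (7 + x)**2)
O(t, Y) = -120
(L(379, -231) + O(-444, d(-4, -13)))*(-316153 + c(348)) = ((3 - (7 - 231)**2) - 120)*(-316153 - 272) = ((3 - 1*(-224)**2) - 120)*(-316425) = ((3 - 1*50176) - 120)*(-316425) = ((3 - 50176) - 120)*(-316425) = (-50173 - 120)*(-316425) = -50293*(-316425) = 15913962525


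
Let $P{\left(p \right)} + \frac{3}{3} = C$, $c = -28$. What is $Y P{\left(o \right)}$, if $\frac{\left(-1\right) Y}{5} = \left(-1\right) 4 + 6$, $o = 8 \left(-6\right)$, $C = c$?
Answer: $290$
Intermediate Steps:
$C = -28$
$o = -48$
$P{\left(p \right)} = -29$ ($P{\left(p \right)} = -1 - 28 = -29$)
$Y = -10$ ($Y = - 5 \left(\left(-1\right) 4 + 6\right) = - 5 \left(-4 + 6\right) = \left(-5\right) 2 = -10$)
$Y P{\left(o \right)} = \left(-10\right) \left(-29\right) = 290$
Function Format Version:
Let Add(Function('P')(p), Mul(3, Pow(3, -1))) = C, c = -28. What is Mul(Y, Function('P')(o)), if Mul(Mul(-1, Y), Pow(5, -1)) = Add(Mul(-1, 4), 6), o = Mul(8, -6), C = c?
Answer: 290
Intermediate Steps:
C = -28
o = -48
Function('P')(p) = -29 (Function('P')(p) = Add(-1, -28) = -29)
Y = -10 (Y = Mul(-5, Add(Mul(-1, 4), 6)) = Mul(-5, Add(-4, 6)) = Mul(-5, 2) = -10)
Mul(Y, Function('P')(o)) = Mul(-10, -29) = 290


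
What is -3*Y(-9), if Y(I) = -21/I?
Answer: -7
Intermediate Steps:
-3*Y(-9) = -(-63)/(-9) = -(-63)*(-1)/9 = -3*7/3 = -7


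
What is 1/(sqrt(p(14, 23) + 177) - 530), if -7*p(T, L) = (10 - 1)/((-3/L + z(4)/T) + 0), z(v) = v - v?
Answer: -1855/982496 - sqrt(2289)/982496 ≈ -0.0019367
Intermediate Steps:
z(v) = 0
p(T, L) = 3*L/7 (p(T, L) = -(10 - 1)/(7*((-3/L + 0/T) + 0)) = -9/(7*((-3/L + 0) + 0)) = -9/(7*(-3/L + 0)) = -9/(7*((-3/L))) = -9*(-L/3)/7 = -(-3)*L/7 = 3*L/7)
1/(sqrt(p(14, 23) + 177) - 530) = 1/(sqrt((3/7)*23 + 177) - 530) = 1/(sqrt(69/7 + 177) - 530) = 1/(sqrt(1308/7) - 530) = 1/(2*sqrt(2289)/7 - 530) = 1/(-530 + 2*sqrt(2289)/7)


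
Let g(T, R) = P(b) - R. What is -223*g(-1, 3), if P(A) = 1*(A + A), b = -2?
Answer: 1561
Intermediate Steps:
P(A) = 2*A (P(A) = 1*(2*A) = 2*A)
g(T, R) = -4 - R (g(T, R) = 2*(-2) - R = -4 - R)
-223*g(-1, 3) = -223*(-4 - 1*3) = -223*(-4 - 3) = -223*(-7) = 1561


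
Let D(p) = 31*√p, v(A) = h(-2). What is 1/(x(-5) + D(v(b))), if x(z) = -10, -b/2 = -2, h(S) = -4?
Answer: -5/1972 - 31*I/1972 ≈ -0.0025355 - 0.01572*I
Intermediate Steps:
b = 4 (b = -2*(-2) = 4)
v(A) = -4
1/(x(-5) + D(v(b))) = 1/(-10 + 31*√(-4)) = 1/(-10 + 31*(2*I)) = 1/(-10 + 62*I) = (-10 - 62*I)/3944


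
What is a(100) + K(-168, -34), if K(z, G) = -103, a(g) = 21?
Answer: -82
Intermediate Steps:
a(100) + K(-168, -34) = 21 - 103 = -82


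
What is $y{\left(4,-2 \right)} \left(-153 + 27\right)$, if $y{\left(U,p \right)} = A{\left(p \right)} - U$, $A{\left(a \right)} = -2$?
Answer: $756$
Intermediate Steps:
$y{\left(U,p \right)} = -2 - U$
$y{\left(4,-2 \right)} \left(-153 + 27\right) = \left(-2 - 4\right) \left(-153 + 27\right) = \left(-2 - 4\right) \left(-126\right) = \left(-6\right) \left(-126\right) = 756$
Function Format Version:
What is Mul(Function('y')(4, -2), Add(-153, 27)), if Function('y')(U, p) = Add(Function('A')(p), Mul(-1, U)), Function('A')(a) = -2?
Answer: 756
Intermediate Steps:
Function('y')(U, p) = Add(-2, Mul(-1, U))
Mul(Function('y')(4, -2), Add(-153, 27)) = Mul(Add(-2, Mul(-1, 4)), Add(-153, 27)) = Mul(Add(-2, -4), -126) = Mul(-6, -126) = 756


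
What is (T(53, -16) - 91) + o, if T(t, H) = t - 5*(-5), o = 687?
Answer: 674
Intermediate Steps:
T(t, H) = 25 + t (T(t, H) = t + 25 = 25 + t)
(T(53, -16) - 91) + o = ((25 + 53) - 91) + 687 = (78 - 91) + 687 = -13 + 687 = 674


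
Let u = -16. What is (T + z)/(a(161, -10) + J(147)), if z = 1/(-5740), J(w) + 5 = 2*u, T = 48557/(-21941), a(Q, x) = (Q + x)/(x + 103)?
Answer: 25922738253/414347008600 ≈ 0.062563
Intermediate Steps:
a(Q, x) = (Q + x)/(103 + x)
T = -48557/21941 (T = 48557*(-1/21941) = -48557/21941 ≈ -2.2131)
J(w) = -37 (J(w) = -5 + 2*(-16) = -5 - 32 = -37)
z = -1/5740 ≈ -0.00017422
(T + z)/(a(161, -10) + J(147)) = (-48557/21941 - 1/5740)/((161 - 10)/(103 - 10) - 37) = -278739121/(125941340*(151/93 - 37)) = -278739121/(125941340*(-3290/93)) = -278739121/125941340*(-93/3290) = 25922738253/414347008600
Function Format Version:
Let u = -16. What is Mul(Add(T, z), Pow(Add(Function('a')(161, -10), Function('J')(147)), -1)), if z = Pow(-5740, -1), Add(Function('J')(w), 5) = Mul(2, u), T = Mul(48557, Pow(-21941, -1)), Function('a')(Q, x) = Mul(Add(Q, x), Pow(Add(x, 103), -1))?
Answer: Rational(25922738253, 414347008600) ≈ 0.062563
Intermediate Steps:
Function('a')(Q, x) = Mul(Pow(Add(103, x), -1), Add(Q, x)) (Function('a')(Q, x) = Mul(Add(Q, x), Pow(Add(103, x), -1)) = Mul(Pow(Add(103, x), -1), Add(Q, x)))
T = Rational(-48557, 21941) (T = Mul(48557, Rational(-1, 21941)) = Rational(-48557, 21941) ≈ -2.2131)
Function('J')(w) = -37 (Function('J')(w) = Add(-5, Mul(2, -16)) = Add(-5, -32) = -37)
z = Rational(-1, 5740) ≈ -0.00017422
Mul(Add(T, z), Pow(Add(Function('a')(161, -10), Function('J')(147)), -1)) = Mul(Add(Rational(-48557, 21941), Rational(-1, 5740)), Pow(Add(Mul(Pow(Add(103, -10), -1), Add(161, -10)), -37), -1)) = Mul(Rational(-278739121, 125941340), Pow(Add(Mul(Pow(93, -1), 151), -37), -1)) = Mul(Rational(-278739121, 125941340), Pow(Add(Mul(Rational(1, 93), 151), -37), -1)) = Mul(Rational(-278739121, 125941340), Pow(Add(Rational(151, 93), -37), -1)) = Mul(Rational(-278739121, 125941340), Pow(Rational(-3290, 93), -1)) = Mul(Rational(-278739121, 125941340), Rational(-93, 3290)) = Rational(25922738253, 414347008600)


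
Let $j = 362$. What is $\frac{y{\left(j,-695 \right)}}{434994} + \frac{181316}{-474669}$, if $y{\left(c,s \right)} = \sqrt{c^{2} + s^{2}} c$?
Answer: $- \frac{181316}{474669} + \frac{181 \sqrt{614069}}{217497} \approx 0.27015$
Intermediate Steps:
$y{\left(c,s \right)} = c \sqrt{c^{2} + s^{2}}$
$\frac{y{\left(j,-695 \right)}}{434994} + \frac{181316}{-474669} = \frac{362 \sqrt{362^{2} + \left(-695\right)^{2}}}{434994} + \frac{181316}{-474669} = 362 \sqrt{131044 + 483025} \cdot \frac{1}{434994} + 181316 \left(- \frac{1}{474669}\right) = 362 \sqrt{614069} \cdot \frac{1}{434994} - \frac{181316}{474669} = \frac{181 \sqrt{614069}}{217497} - \frac{181316}{474669} = - \frac{181316}{474669} + \frac{181 \sqrt{614069}}{217497}$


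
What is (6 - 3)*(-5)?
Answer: -15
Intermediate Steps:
(6 - 3)*(-5) = 3*(-5) = -15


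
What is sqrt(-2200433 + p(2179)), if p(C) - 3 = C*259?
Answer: I*sqrt(1636069) ≈ 1279.1*I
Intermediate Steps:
p(C) = 3 + 259*C (p(C) = 3 + C*259 = 3 + 259*C)
sqrt(-2200433 + p(2179)) = sqrt(-2200433 + (3 + 259*2179)) = sqrt(-2200433 + (3 + 564361)) = sqrt(-2200433 + 564364) = sqrt(-1636069) = I*sqrt(1636069)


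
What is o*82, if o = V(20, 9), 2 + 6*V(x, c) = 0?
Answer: -82/3 ≈ -27.333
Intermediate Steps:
V(x, c) = -1/3 (V(x, c) = -1/3 + (1/6)*0 = -1/3 + 0 = -1/3)
o = -1/3 ≈ -0.33333
o*82 = -1/3*82 = -82/3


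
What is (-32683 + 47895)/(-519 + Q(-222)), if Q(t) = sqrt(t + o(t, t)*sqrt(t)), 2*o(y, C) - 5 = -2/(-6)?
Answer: 45636/(-1557 + sqrt(6)*sqrt(-333 + 4*I*sqrt(222))) ≈ -29.361 - 0.84842*I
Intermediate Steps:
o(y, C) = 8/3 (o(y, C) = 5/2 + (-2/(-6))/2 = 5/2 + (-2*(-1/6))/2 = 5/2 + (1/2)*(1/3) = 5/2 + 1/6 = 8/3)
Q(t) = sqrt(t + 8*sqrt(t)/3)
(-32683 + 47895)/(-519 + Q(-222)) = (-32683 + 47895)/(-519 + sqrt(9*(-222) + 24*sqrt(-222))/3) = 15212/(-519 + sqrt(-1998 + 24*(I*sqrt(222)))/3) = 15212/(-519 + sqrt(-1998 + 24*I*sqrt(222))/3)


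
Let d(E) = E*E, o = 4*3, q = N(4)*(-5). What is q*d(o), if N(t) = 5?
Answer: -3600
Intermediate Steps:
q = -25 (q = 5*(-5) = -25)
o = 12
d(E) = E**2
q*d(o) = -25*12**2 = -25*144 = -3600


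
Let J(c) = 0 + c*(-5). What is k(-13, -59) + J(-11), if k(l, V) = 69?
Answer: 124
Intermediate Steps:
J(c) = -5*c (J(c) = 0 - 5*c = -5*c)
k(-13, -59) + J(-11) = 69 - 5*(-11) = 69 + 55 = 124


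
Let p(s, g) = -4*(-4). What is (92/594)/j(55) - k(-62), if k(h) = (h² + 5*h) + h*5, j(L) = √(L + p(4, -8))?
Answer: -3224 + 46*√71/21087 ≈ -3224.0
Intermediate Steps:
p(s, g) = 16
j(L) = √(16 + L) (j(L) = √(L + 16) = √(16 + L))
k(h) = h² + 10*h (k(h) = (h² + 5*h) + 5*h = h² + 10*h)
(92/594)/j(55) - k(-62) = (92/594)/(√(16 + 55)) - (-62)*(10 - 62) = (92*(1/594))/(√71) - (-62)*(-52) = 46*(√71/71)/297 - 1*3224 = 46*√71/21087 - 3224 = -3224 + 46*√71/21087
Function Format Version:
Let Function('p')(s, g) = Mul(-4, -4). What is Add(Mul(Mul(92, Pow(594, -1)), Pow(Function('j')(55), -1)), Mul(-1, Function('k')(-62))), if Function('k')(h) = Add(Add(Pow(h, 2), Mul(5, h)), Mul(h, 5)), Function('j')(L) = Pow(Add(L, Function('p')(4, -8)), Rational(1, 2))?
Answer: Add(-3224, Mul(Rational(46, 21087), Pow(71, Rational(1, 2)))) ≈ -3224.0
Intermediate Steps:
Function('p')(s, g) = 16
Function('j')(L) = Pow(Add(16, L), Rational(1, 2)) (Function('j')(L) = Pow(Add(L, 16), Rational(1, 2)) = Pow(Add(16, L), Rational(1, 2)))
Function('k')(h) = Add(Pow(h, 2), Mul(10, h)) (Function('k')(h) = Add(Add(Pow(h, 2), Mul(5, h)), Mul(5, h)) = Add(Pow(h, 2), Mul(10, h)))
Add(Mul(Mul(92, Pow(594, -1)), Pow(Function('j')(55), -1)), Mul(-1, Function('k')(-62))) = Add(Mul(Mul(92, Pow(594, -1)), Pow(Pow(Add(16, 55), Rational(1, 2)), -1)), Mul(-1, Mul(-62, Add(10, -62)))) = Add(Mul(Mul(92, Rational(1, 594)), Pow(Pow(71, Rational(1, 2)), -1)), Mul(-1, Mul(-62, -52))) = Add(Mul(Rational(46, 297), Mul(Rational(1, 71), Pow(71, Rational(1, 2)))), Mul(-1, 3224)) = Add(Mul(Rational(46, 21087), Pow(71, Rational(1, 2))), -3224) = Add(-3224, Mul(Rational(46, 21087), Pow(71, Rational(1, 2))))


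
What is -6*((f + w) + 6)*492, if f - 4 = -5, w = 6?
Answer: -32472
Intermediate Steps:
f = -1 (f = 4 - 5 = -1)
-6*((f + w) + 6)*492 = -6*((-1 + 6) + 6)*492 = -6*(5 + 6)*492 = -6*11*492 = -66*492 = -32472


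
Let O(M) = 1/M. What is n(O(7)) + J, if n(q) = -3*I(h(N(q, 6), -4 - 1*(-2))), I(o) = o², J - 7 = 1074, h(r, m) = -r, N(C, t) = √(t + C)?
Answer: 7438/7 ≈ 1062.6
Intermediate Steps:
O(M) = 1/M
N(C, t) = √(C + t)
J = 1081 (J = 7 + 1074 = 1081)
n(q) = -18 - 3*q (n(q) = -(18 + 3*q) = -3*(6 + q) = -18 - 3*q)
n(O(7)) + J = (-18 - 3/7) + 1081 = -129/7 + 1081 = 7438/7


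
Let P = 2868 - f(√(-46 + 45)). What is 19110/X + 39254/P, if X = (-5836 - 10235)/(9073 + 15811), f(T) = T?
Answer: -1303217906620496/44063601725 + 39254*I/8225425 ≈ -29576.0 + 0.0047723*I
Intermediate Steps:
X = -16071/24884 ≈ -0.64584
P = 2868 - I (P = 2868 - √(-46 + 45) = 2868 - √(-1) = 2868 - I ≈ 2868.0 - 1.0*I)
19110/X + 39254/P = 19110/(-16071/24884) + 39254/(2868 - I) = 19110*(-24884/16071) + 39254*((2868 + I)/8225425) = -158511080/5357 + 39254*(2868 + I)/8225425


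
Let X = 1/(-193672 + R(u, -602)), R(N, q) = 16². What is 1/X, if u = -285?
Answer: -193416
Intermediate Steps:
R(N, q) = 256
X = -1/193416 (X = 1/(-193672 + 256) = 1/(-193416) = -1/193416 ≈ -5.1702e-6)
1/X = 1/(-1/193416) = -193416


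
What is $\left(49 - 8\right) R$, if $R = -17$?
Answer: $-697$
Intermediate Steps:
$\left(49 - 8\right) R = \left(49 - 8\right) \left(-17\right) = 41 \left(-17\right) = -697$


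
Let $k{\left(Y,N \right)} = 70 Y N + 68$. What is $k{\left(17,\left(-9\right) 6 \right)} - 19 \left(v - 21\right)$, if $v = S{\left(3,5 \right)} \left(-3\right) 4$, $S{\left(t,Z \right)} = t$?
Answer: $-63109$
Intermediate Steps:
$k{\left(Y,N \right)} = 68 + 70 N Y$ ($k{\left(Y,N \right)} = 70 N Y + 68 = 68 + 70 N Y$)
$v = -36$ ($v = 3 \left(-3\right) 4 = \left(-9\right) 4 = -36$)
$k{\left(17,\left(-9\right) 6 \right)} - 19 \left(v - 21\right) = \left(68 + 70 \left(\left(-9\right) 6\right) 17\right) - 19 \left(-36 - 21\right) = \left(68 + 70 \left(-54\right) 17\right) - 19 \left(-57\right) = \left(68 - 64260\right) - -1083 = -64192 + 1083 = -63109$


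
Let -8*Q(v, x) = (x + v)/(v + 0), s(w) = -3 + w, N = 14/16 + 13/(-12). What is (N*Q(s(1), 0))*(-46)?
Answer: -115/96 ≈ -1.1979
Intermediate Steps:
N = -5/24 (N = 14*(1/16) + 13*(-1/12) = 7/8 - 13/12 = -5/24 ≈ -0.20833)
Q(v, x) = -(v + x)/(8*v) (Q(v, x) = -(x + v)/(8*(v + 0)) = -(v + x)/(8*v))
(N*Q(s(1), 0))*(-46) = -5*(-(-3 + 1) - 1*0)/(192*(-3 + 1))*(-46) = -5*(-1*(-2) + 0)/(192*(-2))*(-46) = -5*(-1)*(2 + 0)/(192*2)*(-46) = -5*(-1)*2/(192*2)*(-46) = -5/24*(-⅛)*(-46) = (5/192)*(-46) = -115/96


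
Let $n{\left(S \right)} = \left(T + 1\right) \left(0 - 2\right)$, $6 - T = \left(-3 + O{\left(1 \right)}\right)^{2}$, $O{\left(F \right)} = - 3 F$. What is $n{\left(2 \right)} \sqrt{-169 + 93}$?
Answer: $116 i \sqrt{19} \approx 505.63 i$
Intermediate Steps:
$T = -30$ ($T = 6 - \left(-3 - 3\right)^{2} = 6 - \left(-6\right)^{2} = 6 - 36 = -30$)
$n{\left(S \right)} = 58$ ($n{\left(S \right)} = \left(-30 + 1\right) \left(0 - 2\right) = \left(-29\right) \left(-2\right) = 58$)
$n{\left(2 \right)} \sqrt{-169 + 93} = 58 \sqrt{-169 + 93} = 58 \sqrt{-76} = 58 \cdot 2 i \sqrt{19} = 116 i \sqrt{19}$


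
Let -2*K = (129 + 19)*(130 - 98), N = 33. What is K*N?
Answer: -78144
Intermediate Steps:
K = -2368 (K = -(129 + 19)*(130 - 98)/2 = -74*32 = -½*4736 = -2368)
K*N = -2368*33 = -78144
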